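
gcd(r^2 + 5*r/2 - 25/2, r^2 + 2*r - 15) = r + 5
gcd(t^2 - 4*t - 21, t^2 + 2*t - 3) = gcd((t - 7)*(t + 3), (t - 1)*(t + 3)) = t + 3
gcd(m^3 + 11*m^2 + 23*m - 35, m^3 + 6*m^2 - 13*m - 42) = m + 7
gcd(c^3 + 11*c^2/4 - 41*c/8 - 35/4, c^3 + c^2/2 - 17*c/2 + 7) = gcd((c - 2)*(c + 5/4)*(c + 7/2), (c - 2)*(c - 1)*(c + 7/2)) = c^2 + 3*c/2 - 7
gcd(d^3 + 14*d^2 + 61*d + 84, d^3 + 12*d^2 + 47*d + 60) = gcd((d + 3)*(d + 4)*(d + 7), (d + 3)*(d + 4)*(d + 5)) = d^2 + 7*d + 12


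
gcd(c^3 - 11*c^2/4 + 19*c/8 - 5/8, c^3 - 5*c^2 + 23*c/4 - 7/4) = c^2 - 3*c/2 + 1/2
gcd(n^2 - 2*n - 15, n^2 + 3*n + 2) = 1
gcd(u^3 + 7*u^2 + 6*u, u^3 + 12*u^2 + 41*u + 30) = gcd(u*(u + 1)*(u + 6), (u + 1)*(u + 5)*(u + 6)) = u^2 + 7*u + 6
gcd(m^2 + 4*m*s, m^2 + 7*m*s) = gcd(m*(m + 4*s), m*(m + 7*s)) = m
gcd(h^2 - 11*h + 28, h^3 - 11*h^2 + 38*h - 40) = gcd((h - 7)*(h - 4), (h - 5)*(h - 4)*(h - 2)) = h - 4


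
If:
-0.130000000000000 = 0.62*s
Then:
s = -0.21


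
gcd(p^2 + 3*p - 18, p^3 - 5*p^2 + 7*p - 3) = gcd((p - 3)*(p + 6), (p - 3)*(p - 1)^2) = p - 3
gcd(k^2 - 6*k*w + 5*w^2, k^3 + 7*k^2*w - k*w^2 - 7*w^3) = -k + w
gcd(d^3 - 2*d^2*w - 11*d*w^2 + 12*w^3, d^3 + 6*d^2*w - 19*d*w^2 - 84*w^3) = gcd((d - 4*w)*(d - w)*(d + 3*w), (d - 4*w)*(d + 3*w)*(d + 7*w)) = -d^2 + d*w + 12*w^2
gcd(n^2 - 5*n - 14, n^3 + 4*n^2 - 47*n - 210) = n - 7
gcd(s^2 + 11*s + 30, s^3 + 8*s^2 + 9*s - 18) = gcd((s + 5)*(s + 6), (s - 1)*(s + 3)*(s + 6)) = s + 6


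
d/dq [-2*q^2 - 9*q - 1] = -4*q - 9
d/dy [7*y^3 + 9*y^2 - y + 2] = 21*y^2 + 18*y - 1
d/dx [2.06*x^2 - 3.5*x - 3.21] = 4.12*x - 3.5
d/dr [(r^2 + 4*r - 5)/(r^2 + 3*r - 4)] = -1/(r^2 + 8*r + 16)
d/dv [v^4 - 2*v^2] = 4*v*(v^2 - 1)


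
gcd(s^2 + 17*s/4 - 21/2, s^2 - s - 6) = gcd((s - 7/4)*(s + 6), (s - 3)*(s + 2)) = 1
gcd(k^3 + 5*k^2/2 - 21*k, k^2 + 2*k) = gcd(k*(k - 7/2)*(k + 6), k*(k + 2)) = k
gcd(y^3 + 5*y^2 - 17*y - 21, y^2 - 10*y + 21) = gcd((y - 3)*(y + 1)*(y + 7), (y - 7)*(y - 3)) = y - 3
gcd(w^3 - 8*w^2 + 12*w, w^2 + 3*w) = w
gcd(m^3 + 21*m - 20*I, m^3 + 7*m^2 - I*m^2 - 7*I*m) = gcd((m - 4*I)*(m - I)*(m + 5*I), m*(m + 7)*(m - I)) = m - I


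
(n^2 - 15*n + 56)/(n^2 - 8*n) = (n - 7)/n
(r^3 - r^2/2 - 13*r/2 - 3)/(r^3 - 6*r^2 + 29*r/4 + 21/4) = 2*(r + 2)/(2*r - 7)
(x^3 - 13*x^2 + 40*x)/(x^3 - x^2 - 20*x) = (x - 8)/(x + 4)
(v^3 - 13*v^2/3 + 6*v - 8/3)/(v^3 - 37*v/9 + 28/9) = 3*(v - 2)/(3*v + 7)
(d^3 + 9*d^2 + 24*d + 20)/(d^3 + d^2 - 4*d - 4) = (d^2 + 7*d + 10)/(d^2 - d - 2)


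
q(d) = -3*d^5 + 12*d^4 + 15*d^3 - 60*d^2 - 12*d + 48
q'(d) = -15*d^4 + 48*d^3 + 45*d^2 - 120*d - 12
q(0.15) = 44.91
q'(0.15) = -28.83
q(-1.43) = -33.28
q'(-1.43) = 48.53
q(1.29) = -12.61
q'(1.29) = -30.41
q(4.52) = -498.03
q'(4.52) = -1463.47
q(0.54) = 27.27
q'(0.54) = -57.40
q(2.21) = 18.44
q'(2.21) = 102.87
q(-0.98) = 1.80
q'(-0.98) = 89.81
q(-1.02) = -1.80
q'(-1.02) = 90.04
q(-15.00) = 2821728.00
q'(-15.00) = -909462.00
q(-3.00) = 840.00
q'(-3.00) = -1758.00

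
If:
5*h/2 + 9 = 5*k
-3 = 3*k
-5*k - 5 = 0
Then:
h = -28/5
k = -1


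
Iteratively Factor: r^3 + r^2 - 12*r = (r + 4)*(r^2 - 3*r) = (r - 3)*(r + 4)*(r)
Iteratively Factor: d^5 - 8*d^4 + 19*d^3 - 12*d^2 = (d - 4)*(d^4 - 4*d^3 + 3*d^2) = d*(d - 4)*(d^3 - 4*d^2 + 3*d) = d*(d - 4)*(d - 3)*(d^2 - d) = d*(d - 4)*(d - 3)*(d - 1)*(d)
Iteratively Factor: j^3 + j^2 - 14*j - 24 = (j + 3)*(j^2 - 2*j - 8) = (j - 4)*(j + 3)*(j + 2)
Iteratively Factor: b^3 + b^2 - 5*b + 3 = (b - 1)*(b^2 + 2*b - 3) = (b - 1)^2*(b + 3)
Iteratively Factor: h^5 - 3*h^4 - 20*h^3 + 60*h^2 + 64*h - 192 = (h + 2)*(h^4 - 5*h^3 - 10*h^2 + 80*h - 96) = (h - 3)*(h + 2)*(h^3 - 2*h^2 - 16*h + 32) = (h - 3)*(h - 2)*(h + 2)*(h^2 - 16) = (h - 4)*(h - 3)*(h - 2)*(h + 2)*(h + 4)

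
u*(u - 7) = u^2 - 7*u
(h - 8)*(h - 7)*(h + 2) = h^3 - 13*h^2 + 26*h + 112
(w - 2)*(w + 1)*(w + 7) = w^3 + 6*w^2 - 9*w - 14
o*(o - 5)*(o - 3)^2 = o^4 - 11*o^3 + 39*o^2 - 45*o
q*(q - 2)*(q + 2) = q^3 - 4*q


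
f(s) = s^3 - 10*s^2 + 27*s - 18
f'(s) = 3*s^2 - 20*s + 27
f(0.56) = -5.84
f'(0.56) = 16.74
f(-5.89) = -728.29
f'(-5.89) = 248.88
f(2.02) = 3.98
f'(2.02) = -1.16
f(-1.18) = -65.43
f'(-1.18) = 54.78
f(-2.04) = -123.19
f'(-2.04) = 80.28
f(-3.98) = -346.91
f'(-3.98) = 154.12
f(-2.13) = -130.54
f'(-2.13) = 83.21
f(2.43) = 2.91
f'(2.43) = -3.89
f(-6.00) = -756.00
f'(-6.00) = 255.00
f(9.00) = 144.00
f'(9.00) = 90.00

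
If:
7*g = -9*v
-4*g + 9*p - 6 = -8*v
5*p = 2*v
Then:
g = -135/293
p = 42/293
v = 105/293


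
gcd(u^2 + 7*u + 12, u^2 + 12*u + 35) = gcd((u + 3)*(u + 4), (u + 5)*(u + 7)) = 1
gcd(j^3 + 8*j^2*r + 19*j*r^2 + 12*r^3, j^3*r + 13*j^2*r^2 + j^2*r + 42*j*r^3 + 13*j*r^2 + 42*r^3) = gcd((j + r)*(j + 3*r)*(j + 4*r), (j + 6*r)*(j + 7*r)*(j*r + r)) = 1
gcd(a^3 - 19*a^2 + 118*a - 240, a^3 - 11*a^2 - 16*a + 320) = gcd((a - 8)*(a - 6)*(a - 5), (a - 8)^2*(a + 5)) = a - 8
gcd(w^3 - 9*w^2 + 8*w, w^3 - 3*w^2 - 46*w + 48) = w^2 - 9*w + 8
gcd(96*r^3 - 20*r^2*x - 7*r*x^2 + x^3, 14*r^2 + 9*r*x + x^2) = 1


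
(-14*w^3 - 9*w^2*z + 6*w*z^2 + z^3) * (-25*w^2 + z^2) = 350*w^5 + 225*w^4*z - 164*w^3*z^2 - 34*w^2*z^3 + 6*w*z^4 + z^5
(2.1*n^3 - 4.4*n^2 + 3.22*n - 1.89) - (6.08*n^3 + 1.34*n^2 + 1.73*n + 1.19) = -3.98*n^3 - 5.74*n^2 + 1.49*n - 3.08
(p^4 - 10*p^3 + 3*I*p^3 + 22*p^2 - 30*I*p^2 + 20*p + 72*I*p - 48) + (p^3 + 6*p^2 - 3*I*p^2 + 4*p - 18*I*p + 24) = p^4 - 9*p^3 + 3*I*p^3 + 28*p^2 - 33*I*p^2 + 24*p + 54*I*p - 24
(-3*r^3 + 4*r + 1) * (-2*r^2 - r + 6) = 6*r^5 + 3*r^4 - 26*r^3 - 6*r^2 + 23*r + 6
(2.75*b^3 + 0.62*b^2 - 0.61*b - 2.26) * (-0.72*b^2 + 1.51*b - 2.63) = -1.98*b^5 + 3.7061*b^4 - 5.8571*b^3 - 0.9245*b^2 - 1.8083*b + 5.9438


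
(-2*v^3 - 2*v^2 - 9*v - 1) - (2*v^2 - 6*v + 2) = -2*v^3 - 4*v^2 - 3*v - 3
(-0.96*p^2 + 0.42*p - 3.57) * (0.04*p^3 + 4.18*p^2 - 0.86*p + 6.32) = -0.0384*p^5 - 3.996*p^4 + 2.4384*p^3 - 21.351*p^2 + 5.7246*p - 22.5624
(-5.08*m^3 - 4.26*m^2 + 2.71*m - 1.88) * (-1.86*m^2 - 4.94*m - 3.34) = 9.4488*m^5 + 33.0188*m^4 + 32.971*m^3 + 4.3378*m^2 + 0.235800000000001*m + 6.2792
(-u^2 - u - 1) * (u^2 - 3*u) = -u^4 + 2*u^3 + 2*u^2 + 3*u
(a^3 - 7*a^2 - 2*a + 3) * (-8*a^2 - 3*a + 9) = -8*a^5 + 53*a^4 + 46*a^3 - 81*a^2 - 27*a + 27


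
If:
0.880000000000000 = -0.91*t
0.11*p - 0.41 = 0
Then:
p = 3.73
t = -0.97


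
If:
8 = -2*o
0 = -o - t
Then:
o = -4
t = 4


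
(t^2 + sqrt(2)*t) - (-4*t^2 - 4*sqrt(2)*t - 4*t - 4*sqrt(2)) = 5*t^2 + 4*t + 5*sqrt(2)*t + 4*sqrt(2)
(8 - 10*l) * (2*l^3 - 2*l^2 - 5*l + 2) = -20*l^4 + 36*l^3 + 34*l^2 - 60*l + 16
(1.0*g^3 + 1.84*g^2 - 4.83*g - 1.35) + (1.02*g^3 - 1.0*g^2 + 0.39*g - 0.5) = 2.02*g^3 + 0.84*g^2 - 4.44*g - 1.85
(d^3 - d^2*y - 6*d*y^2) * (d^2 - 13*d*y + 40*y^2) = d^5 - 14*d^4*y + 47*d^3*y^2 + 38*d^2*y^3 - 240*d*y^4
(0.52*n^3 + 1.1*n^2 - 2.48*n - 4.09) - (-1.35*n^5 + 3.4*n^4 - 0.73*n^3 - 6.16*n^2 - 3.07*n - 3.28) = 1.35*n^5 - 3.4*n^4 + 1.25*n^3 + 7.26*n^2 + 0.59*n - 0.81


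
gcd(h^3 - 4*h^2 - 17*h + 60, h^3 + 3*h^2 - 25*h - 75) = h - 5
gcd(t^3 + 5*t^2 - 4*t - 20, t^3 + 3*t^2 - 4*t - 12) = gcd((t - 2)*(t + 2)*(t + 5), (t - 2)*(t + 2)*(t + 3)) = t^2 - 4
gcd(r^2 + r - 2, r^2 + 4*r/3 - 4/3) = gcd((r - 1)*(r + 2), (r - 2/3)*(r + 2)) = r + 2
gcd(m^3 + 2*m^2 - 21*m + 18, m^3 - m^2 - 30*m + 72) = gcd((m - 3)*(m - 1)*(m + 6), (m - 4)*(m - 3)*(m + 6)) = m^2 + 3*m - 18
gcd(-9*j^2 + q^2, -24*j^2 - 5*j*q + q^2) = 3*j + q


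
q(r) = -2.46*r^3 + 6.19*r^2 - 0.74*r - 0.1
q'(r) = -7.38*r^2 + 12.38*r - 0.74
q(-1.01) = 9.50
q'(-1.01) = -20.77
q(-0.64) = 3.55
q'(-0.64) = -11.69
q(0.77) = 1.88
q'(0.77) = 4.42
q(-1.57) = 25.84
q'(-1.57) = -38.37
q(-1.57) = 25.84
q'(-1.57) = -38.37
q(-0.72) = 4.56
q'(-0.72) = -13.48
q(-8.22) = 1790.55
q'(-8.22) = -601.16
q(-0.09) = 0.02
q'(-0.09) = -1.91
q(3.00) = -13.03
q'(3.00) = -30.02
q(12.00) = -3368.50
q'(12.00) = -914.90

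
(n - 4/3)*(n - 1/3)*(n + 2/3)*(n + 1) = n^4 - 5*n^2/3 - 10*n/27 + 8/27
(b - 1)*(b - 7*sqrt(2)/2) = b^2 - 7*sqrt(2)*b/2 - b + 7*sqrt(2)/2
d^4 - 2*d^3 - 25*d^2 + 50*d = d*(d - 5)*(d - 2)*(d + 5)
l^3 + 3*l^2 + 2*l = l*(l + 1)*(l + 2)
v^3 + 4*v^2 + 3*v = v*(v + 1)*(v + 3)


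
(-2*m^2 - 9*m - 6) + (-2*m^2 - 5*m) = -4*m^2 - 14*m - 6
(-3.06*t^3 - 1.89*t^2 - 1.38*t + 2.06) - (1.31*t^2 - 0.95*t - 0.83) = -3.06*t^3 - 3.2*t^2 - 0.43*t + 2.89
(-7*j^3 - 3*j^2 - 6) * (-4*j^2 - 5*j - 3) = 28*j^5 + 47*j^4 + 36*j^3 + 33*j^2 + 30*j + 18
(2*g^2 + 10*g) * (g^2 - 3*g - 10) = 2*g^4 + 4*g^3 - 50*g^2 - 100*g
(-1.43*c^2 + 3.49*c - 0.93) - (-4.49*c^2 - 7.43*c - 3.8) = 3.06*c^2 + 10.92*c + 2.87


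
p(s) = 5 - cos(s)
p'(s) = sin(s)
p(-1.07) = 4.52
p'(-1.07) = -0.88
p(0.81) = 4.31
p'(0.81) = 0.72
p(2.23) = 5.61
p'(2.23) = 0.79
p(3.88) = 5.74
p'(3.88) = -0.67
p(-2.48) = 5.79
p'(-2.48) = -0.61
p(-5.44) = 4.33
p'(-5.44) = 0.75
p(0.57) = 4.16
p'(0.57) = 0.54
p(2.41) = 5.74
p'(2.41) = 0.67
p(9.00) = 5.91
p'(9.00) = 0.41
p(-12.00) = 4.16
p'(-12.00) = 0.54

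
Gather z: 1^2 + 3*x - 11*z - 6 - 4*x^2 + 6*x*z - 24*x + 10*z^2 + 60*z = -4*x^2 - 21*x + 10*z^2 + z*(6*x + 49) - 5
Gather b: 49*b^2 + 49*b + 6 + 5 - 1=49*b^2 + 49*b + 10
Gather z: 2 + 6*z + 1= 6*z + 3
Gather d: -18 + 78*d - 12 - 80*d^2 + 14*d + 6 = -80*d^2 + 92*d - 24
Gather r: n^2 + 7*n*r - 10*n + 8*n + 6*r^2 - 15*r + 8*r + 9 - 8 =n^2 - 2*n + 6*r^2 + r*(7*n - 7) + 1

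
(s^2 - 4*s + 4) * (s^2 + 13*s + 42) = s^4 + 9*s^3 - 6*s^2 - 116*s + 168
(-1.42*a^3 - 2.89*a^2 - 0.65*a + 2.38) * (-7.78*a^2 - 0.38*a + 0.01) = 11.0476*a^5 + 23.0238*a^4 + 6.141*a^3 - 18.2983*a^2 - 0.9109*a + 0.0238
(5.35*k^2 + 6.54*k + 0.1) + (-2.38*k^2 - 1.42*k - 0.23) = 2.97*k^2 + 5.12*k - 0.13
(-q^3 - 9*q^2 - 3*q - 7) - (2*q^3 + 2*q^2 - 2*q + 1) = -3*q^3 - 11*q^2 - q - 8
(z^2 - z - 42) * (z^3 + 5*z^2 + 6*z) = z^5 + 4*z^4 - 41*z^3 - 216*z^2 - 252*z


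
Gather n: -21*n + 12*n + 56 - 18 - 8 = 30 - 9*n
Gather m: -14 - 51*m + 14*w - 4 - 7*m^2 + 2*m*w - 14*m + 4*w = -7*m^2 + m*(2*w - 65) + 18*w - 18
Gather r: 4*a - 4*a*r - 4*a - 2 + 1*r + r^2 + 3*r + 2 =r^2 + r*(4 - 4*a)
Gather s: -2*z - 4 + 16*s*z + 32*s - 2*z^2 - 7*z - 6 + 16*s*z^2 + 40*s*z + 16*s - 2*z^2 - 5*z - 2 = s*(16*z^2 + 56*z + 48) - 4*z^2 - 14*z - 12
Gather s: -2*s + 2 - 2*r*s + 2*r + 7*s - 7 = 2*r + s*(5 - 2*r) - 5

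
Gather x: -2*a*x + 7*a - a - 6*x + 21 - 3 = 6*a + x*(-2*a - 6) + 18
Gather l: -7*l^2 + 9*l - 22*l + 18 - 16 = -7*l^2 - 13*l + 2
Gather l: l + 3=l + 3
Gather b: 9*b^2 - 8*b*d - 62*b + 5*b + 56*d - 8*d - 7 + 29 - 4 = 9*b^2 + b*(-8*d - 57) + 48*d + 18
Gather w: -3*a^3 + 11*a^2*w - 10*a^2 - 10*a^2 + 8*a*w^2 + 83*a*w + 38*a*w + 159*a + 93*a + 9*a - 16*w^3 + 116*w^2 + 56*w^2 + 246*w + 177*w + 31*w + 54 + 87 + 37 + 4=-3*a^3 - 20*a^2 + 261*a - 16*w^3 + w^2*(8*a + 172) + w*(11*a^2 + 121*a + 454) + 182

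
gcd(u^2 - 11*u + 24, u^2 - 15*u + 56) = u - 8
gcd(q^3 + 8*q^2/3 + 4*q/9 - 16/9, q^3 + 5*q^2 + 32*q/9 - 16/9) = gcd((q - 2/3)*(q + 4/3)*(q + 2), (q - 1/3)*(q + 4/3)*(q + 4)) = q + 4/3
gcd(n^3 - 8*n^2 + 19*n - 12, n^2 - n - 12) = n - 4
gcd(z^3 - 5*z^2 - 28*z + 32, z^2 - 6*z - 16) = z - 8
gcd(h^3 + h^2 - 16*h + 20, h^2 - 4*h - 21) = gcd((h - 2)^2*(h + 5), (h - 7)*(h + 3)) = 1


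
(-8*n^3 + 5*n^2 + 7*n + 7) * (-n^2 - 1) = 8*n^5 - 5*n^4 + n^3 - 12*n^2 - 7*n - 7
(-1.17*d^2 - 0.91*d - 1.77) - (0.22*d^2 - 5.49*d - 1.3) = -1.39*d^2 + 4.58*d - 0.47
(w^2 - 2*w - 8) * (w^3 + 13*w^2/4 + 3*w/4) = w^5 + 5*w^4/4 - 55*w^3/4 - 55*w^2/2 - 6*w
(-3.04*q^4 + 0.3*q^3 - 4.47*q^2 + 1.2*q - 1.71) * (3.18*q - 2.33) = -9.6672*q^5 + 8.0372*q^4 - 14.9136*q^3 + 14.2311*q^2 - 8.2338*q + 3.9843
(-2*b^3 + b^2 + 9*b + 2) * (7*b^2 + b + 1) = -14*b^5 + 5*b^4 + 62*b^3 + 24*b^2 + 11*b + 2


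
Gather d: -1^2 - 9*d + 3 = 2 - 9*d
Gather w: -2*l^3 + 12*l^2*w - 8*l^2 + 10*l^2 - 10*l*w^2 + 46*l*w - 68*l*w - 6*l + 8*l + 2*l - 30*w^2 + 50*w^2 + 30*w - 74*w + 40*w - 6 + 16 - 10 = -2*l^3 + 2*l^2 + 4*l + w^2*(20 - 10*l) + w*(12*l^2 - 22*l - 4)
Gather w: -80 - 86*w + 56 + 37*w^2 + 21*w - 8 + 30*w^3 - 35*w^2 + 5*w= 30*w^3 + 2*w^2 - 60*w - 32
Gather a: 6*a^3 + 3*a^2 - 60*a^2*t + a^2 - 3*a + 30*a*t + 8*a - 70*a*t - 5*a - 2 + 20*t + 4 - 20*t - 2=6*a^3 + a^2*(4 - 60*t) - 40*a*t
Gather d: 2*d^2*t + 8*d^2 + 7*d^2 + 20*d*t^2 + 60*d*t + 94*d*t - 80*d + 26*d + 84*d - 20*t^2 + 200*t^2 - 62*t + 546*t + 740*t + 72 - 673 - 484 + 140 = d^2*(2*t + 15) + d*(20*t^2 + 154*t + 30) + 180*t^2 + 1224*t - 945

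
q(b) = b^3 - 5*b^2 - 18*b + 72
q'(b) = 3*b^2 - 10*b - 18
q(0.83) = 54.19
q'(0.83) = -24.23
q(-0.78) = 82.52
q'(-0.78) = -8.37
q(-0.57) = 80.45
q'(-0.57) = -11.33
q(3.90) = -14.93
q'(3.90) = -11.37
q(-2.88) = 58.48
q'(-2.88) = 35.68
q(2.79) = 4.58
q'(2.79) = -22.55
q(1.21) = 44.67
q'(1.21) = -25.71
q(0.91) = 52.23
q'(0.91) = -24.62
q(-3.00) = 54.00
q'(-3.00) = 39.00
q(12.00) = 864.00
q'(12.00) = 294.00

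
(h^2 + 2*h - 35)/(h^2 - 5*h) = (h + 7)/h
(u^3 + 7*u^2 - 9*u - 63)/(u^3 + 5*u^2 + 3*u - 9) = (u^2 + 4*u - 21)/(u^2 + 2*u - 3)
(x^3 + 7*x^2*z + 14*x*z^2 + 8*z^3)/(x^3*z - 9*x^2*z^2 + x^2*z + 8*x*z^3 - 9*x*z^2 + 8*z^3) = (x^3 + 7*x^2*z + 14*x*z^2 + 8*z^3)/(z*(x^3 - 9*x^2*z + x^2 + 8*x*z^2 - 9*x*z + 8*z^2))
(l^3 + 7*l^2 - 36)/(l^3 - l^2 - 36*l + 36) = (l^2 + l - 6)/(l^2 - 7*l + 6)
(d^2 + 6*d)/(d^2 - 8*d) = (d + 6)/(d - 8)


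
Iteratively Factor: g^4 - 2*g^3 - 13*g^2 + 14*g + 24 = (g - 2)*(g^3 - 13*g - 12) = (g - 2)*(g + 1)*(g^2 - g - 12) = (g - 2)*(g + 1)*(g + 3)*(g - 4)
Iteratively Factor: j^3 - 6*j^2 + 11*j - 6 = (j - 1)*(j^2 - 5*j + 6) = (j - 2)*(j - 1)*(j - 3)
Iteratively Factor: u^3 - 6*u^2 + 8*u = (u - 4)*(u^2 - 2*u) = (u - 4)*(u - 2)*(u)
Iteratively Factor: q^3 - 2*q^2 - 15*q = (q)*(q^2 - 2*q - 15) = q*(q + 3)*(q - 5)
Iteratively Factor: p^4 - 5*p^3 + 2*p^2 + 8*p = (p)*(p^3 - 5*p^2 + 2*p + 8) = p*(p - 2)*(p^2 - 3*p - 4) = p*(p - 2)*(p + 1)*(p - 4)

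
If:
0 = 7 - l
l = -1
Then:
No Solution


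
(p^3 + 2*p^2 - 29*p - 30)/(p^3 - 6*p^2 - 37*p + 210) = (p + 1)/(p - 7)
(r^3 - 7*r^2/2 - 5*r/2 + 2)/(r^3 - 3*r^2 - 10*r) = (-2*r^3 + 7*r^2 + 5*r - 4)/(2*r*(-r^2 + 3*r + 10))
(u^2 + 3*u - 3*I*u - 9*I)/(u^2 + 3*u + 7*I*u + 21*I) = (u - 3*I)/(u + 7*I)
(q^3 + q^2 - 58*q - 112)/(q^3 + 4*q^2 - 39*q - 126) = (q^2 - 6*q - 16)/(q^2 - 3*q - 18)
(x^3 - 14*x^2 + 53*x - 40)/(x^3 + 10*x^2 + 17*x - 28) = (x^2 - 13*x + 40)/(x^2 + 11*x + 28)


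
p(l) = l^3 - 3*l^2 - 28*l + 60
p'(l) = 3*l^2 - 6*l - 28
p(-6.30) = -132.72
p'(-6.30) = 128.87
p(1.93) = 1.97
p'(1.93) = -28.41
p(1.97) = 0.84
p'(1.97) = -28.18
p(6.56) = 29.52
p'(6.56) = 61.74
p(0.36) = 49.58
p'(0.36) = -29.77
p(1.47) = 15.53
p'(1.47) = -30.34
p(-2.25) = 96.42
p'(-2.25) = 0.69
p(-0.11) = 63.04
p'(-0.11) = -27.30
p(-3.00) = 90.00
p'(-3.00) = 17.00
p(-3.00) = 90.00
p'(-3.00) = 17.00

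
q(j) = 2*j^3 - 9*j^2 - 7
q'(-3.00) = 108.00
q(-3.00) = -142.00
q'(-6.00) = 324.00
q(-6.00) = -763.00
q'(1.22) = -13.03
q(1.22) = -16.76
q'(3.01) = 0.18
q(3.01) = -34.00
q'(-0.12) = 2.25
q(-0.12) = -7.13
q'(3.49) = 10.26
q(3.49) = -31.60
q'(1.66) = -13.35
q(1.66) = -22.65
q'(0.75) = -10.12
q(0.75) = -11.22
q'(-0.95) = 22.52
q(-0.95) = -16.84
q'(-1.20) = 30.24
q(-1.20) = -23.42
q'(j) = 6*j^2 - 18*j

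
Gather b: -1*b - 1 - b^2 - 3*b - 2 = -b^2 - 4*b - 3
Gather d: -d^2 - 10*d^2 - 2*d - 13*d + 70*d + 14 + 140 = -11*d^2 + 55*d + 154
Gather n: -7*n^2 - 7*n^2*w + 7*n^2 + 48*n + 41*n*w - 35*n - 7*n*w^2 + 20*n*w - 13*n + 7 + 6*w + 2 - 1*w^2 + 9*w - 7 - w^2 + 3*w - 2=-7*n^2*w + n*(-7*w^2 + 61*w) - 2*w^2 + 18*w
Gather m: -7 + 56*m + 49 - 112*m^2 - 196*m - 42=-112*m^2 - 140*m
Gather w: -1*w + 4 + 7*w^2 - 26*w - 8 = 7*w^2 - 27*w - 4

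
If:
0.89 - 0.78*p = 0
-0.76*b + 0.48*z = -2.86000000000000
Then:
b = 0.631578947368421*z + 3.76315789473684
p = 1.14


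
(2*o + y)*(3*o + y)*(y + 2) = 6*o^2*y + 12*o^2 + 5*o*y^2 + 10*o*y + y^3 + 2*y^2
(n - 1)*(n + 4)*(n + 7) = n^3 + 10*n^2 + 17*n - 28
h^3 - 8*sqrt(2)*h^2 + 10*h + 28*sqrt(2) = (h - 7*sqrt(2))*(h - 2*sqrt(2))*(h + sqrt(2))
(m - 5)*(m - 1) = m^2 - 6*m + 5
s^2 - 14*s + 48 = (s - 8)*(s - 6)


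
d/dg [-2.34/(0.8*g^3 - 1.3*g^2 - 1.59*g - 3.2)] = (5.616*g^2 - 6.084*g - 3.7206)/(-0.8*g^3 + 1.3*g^2 + 1.59*g + 3.2)^2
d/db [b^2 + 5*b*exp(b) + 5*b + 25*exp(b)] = 5*b*exp(b) + 2*b + 30*exp(b) + 5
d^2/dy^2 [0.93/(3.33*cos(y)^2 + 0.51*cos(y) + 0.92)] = (-41.250708*(1 - cos(y)^2)^2 - 4.738257*cos(y)^3 - 9.47065499999999*cos(y)^2 + 9.91287*cos(y) + 36.036198)/(3.33*cos(y)^2 + 0.51*cos(y) + 0.92)^3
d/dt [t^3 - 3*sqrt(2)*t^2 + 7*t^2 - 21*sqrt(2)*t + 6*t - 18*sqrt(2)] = 3*t^2 - 6*sqrt(2)*t + 14*t - 21*sqrt(2) + 6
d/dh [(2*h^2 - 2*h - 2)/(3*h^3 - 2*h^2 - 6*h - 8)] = 2*(-3*h^4 + 6*h^3 + h^2 - 20*h + 2)/(9*h^6 - 12*h^5 - 32*h^4 - 24*h^3 + 68*h^2 + 96*h + 64)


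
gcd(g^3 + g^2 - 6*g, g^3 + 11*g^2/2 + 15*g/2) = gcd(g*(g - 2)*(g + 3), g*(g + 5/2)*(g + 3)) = g^2 + 3*g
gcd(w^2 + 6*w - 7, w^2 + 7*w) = w + 7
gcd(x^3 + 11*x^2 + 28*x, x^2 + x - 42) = x + 7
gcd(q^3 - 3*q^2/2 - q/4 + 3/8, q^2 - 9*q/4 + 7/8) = q - 1/2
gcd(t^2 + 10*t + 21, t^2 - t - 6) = 1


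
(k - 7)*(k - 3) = k^2 - 10*k + 21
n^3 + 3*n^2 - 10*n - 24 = (n - 3)*(n + 2)*(n + 4)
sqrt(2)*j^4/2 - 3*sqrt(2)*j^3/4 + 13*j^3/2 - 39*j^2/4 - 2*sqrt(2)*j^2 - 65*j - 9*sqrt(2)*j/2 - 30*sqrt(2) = (j - 4)*(j + 5/2)*(j + 6*sqrt(2))*(sqrt(2)*j/2 + 1/2)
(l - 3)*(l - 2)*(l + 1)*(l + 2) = l^4 - 2*l^3 - 7*l^2 + 8*l + 12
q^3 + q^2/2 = q^2*(q + 1/2)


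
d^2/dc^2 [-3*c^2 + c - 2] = -6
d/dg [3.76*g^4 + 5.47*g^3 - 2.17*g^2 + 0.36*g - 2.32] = 15.04*g^3 + 16.41*g^2 - 4.34*g + 0.36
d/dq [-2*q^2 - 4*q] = -4*q - 4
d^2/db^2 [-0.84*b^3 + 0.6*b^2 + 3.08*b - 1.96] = 1.2 - 5.04*b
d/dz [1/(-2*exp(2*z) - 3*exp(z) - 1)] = (4*exp(z) + 3)*exp(z)/(2*exp(2*z) + 3*exp(z) + 1)^2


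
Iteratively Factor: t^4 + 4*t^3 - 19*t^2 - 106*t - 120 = (t + 2)*(t^3 + 2*t^2 - 23*t - 60) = (t - 5)*(t + 2)*(t^2 + 7*t + 12) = (t - 5)*(t + 2)*(t + 3)*(t + 4)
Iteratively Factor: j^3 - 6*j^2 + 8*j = (j - 4)*(j^2 - 2*j) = j*(j - 4)*(j - 2)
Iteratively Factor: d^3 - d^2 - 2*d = (d - 2)*(d^2 + d) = d*(d - 2)*(d + 1)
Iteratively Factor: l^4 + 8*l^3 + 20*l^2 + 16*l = (l + 2)*(l^3 + 6*l^2 + 8*l) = (l + 2)*(l + 4)*(l^2 + 2*l) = l*(l + 2)*(l + 4)*(l + 2)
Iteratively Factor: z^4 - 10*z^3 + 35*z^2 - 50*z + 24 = (z - 2)*(z^3 - 8*z^2 + 19*z - 12) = (z - 4)*(z - 2)*(z^2 - 4*z + 3) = (z - 4)*(z - 3)*(z - 2)*(z - 1)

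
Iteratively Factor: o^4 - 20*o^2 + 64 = (o + 4)*(o^3 - 4*o^2 - 4*o + 16) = (o - 2)*(o + 4)*(o^2 - 2*o - 8) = (o - 4)*(o - 2)*(o + 4)*(o + 2)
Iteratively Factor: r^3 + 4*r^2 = (r)*(r^2 + 4*r) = r^2*(r + 4)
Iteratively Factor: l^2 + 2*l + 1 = (l + 1)*(l + 1)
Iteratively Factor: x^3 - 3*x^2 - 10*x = (x + 2)*(x^2 - 5*x) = x*(x + 2)*(x - 5)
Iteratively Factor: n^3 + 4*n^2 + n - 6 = (n + 2)*(n^2 + 2*n - 3) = (n - 1)*(n + 2)*(n + 3)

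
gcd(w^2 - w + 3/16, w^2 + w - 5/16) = w - 1/4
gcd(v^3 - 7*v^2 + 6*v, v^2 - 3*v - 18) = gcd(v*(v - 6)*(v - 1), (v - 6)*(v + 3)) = v - 6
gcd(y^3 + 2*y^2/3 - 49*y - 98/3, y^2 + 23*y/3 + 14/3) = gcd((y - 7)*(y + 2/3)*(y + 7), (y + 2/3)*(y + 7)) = y^2 + 23*y/3 + 14/3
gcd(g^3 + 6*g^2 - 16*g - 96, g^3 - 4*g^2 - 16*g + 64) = g^2 - 16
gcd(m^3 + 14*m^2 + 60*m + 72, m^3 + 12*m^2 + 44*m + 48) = m^2 + 8*m + 12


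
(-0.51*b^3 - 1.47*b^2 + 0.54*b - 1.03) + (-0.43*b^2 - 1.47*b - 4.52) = -0.51*b^3 - 1.9*b^2 - 0.93*b - 5.55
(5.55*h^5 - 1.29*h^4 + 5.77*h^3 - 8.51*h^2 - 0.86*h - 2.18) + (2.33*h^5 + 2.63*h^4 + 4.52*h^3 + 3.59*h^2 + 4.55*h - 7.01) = 7.88*h^5 + 1.34*h^4 + 10.29*h^3 - 4.92*h^2 + 3.69*h - 9.19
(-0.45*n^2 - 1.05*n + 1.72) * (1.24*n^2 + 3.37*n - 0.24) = -0.558*n^4 - 2.8185*n^3 - 1.2977*n^2 + 6.0484*n - 0.4128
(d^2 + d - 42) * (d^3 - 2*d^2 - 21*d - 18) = d^5 - d^4 - 65*d^3 + 45*d^2 + 864*d + 756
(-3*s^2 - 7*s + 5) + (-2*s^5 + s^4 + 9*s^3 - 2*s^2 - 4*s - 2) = -2*s^5 + s^4 + 9*s^3 - 5*s^2 - 11*s + 3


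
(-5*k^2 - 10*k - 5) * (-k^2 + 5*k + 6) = 5*k^4 - 15*k^3 - 75*k^2 - 85*k - 30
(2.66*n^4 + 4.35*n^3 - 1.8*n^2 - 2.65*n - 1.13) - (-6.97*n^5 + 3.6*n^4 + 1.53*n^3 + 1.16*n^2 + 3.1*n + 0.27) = 6.97*n^5 - 0.94*n^4 + 2.82*n^3 - 2.96*n^2 - 5.75*n - 1.4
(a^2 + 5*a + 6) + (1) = a^2 + 5*a + 7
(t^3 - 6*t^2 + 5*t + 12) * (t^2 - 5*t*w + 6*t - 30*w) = t^5 - 5*t^4*w - 31*t^3 + 155*t^2*w + 42*t^2 - 210*t*w + 72*t - 360*w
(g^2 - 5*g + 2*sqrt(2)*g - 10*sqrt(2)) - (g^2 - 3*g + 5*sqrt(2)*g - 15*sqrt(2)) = -3*sqrt(2)*g - 2*g + 5*sqrt(2)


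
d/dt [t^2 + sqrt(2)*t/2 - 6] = 2*t + sqrt(2)/2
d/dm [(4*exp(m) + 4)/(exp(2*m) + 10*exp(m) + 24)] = 4*(-2*(exp(m) + 1)*(exp(m) + 5) + exp(2*m) + 10*exp(m) + 24)*exp(m)/(exp(2*m) + 10*exp(m) + 24)^2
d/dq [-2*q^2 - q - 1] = -4*q - 1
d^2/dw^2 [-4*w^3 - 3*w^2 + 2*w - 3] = -24*w - 6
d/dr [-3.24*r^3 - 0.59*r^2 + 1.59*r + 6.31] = -9.72*r^2 - 1.18*r + 1.59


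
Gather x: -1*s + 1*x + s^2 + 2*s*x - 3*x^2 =s^2 - s - 3*x^2 + x*(2*s + 1)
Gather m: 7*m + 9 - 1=7*m + 8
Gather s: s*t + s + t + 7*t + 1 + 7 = s*(t + 1) + 8*t + 8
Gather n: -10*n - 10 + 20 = 10 - 10*n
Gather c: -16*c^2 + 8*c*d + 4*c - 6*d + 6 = -16*c^2 + c*(8*d + 4) - 6*d + 6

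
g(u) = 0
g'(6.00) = 0.00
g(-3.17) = 0.00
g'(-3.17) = 0.00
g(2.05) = 0.00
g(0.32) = 0.00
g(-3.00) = 0.00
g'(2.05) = 0.00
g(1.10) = 0.00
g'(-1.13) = 0.00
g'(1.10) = 0.00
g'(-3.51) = 0.00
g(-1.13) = 0.00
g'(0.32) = 0.00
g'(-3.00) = 0.00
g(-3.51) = 0.00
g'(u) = 0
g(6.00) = 0.00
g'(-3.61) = 0.00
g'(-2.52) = 0.00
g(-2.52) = 0.00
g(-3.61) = 0.00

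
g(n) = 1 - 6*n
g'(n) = -6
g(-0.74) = 5.44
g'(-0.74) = -6.00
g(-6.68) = 41.08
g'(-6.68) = -6.00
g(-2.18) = 14.08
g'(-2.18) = -6.00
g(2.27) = -12.62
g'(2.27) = -6.00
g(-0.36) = 3.16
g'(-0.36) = -6.00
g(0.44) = -1.64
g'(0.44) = -6.00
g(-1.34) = 9.04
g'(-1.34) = -6.00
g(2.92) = -16.52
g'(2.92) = -6.00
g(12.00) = -71.00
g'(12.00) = -6.00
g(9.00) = -53.00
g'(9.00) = -6.00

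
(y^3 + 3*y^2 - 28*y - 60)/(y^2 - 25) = (y^2 + 8*y + 12)/(y + 5)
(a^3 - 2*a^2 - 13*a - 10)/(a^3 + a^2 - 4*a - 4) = (a - 5)/(a - 2)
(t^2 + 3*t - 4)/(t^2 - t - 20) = (t - 1)/(t - 5)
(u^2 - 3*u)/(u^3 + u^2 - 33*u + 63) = u/(u^2 + 4*u - 21)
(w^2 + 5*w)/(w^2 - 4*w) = (w + 5)/(w - 4)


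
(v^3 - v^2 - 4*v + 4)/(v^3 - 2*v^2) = (v^2 + v - 2)/v^2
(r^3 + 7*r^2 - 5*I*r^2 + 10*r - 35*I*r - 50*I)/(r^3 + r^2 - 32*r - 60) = (r - 5*I)/(r - 6)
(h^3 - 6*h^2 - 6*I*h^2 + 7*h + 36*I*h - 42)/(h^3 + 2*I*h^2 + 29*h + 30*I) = (h^2 - h*(6 + 7*I) + 42*I)/(h^2 + I*h + 30)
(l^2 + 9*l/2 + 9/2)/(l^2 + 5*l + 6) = (l + 3/2)/(l + 2)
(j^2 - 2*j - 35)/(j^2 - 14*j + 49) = (j + 5)/(j - 7)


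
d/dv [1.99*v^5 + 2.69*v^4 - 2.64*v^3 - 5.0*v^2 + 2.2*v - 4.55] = 9.95*v^4 + 10.76*v^3 - 7.92*v^2 - 10.0*v + 2.2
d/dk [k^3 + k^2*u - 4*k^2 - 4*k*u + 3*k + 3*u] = 3*k^2 + 2*k*u - 8*k - 4*u + 3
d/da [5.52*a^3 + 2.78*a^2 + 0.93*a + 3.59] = 16.56*a^2 + 5.56*a + 0.93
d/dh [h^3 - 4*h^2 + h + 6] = 3*h^2 - 8*h + 1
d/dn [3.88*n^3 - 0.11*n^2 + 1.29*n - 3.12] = 11.64*n^2 - 0.22*n + 1.29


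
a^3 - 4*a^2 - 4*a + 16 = (a - 4)*(a - 2)*(a + 2)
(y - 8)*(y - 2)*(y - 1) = y^3 - 11*y^2 + 26*y - 16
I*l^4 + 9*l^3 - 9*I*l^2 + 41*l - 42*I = (l - 7*I)*(l - 3*I)*(l + 2*I)*(I*l + 1)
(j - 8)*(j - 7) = j^2 - 15*j + 56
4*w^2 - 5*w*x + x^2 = (-4*w + x)*(-w + x)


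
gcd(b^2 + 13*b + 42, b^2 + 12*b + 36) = b + 6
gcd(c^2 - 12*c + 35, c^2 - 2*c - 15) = c - 5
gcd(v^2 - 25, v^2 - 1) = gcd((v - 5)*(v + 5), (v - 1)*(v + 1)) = 1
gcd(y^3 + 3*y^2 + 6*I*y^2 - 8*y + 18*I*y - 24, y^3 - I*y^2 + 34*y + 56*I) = y^2 + 6*I*y - 8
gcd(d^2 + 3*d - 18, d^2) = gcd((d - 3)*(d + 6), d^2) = 1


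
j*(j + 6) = j^2 + 6*j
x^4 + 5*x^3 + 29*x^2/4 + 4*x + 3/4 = (x + 1/2)^2*(x + 1)*(x + 3)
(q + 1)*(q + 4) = q^2 + 5*q + 4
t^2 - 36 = (t - 6)*(t + 6)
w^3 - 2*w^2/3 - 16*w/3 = w*(w - 8/3)*(w + 2)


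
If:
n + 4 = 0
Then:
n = -4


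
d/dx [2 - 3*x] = -3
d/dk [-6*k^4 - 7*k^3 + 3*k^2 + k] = -24*k^3 - 21*k^2 + 6*k + 1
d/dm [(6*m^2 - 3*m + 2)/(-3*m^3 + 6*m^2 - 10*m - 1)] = (18*m^4 - 18*m^3 - 24*m^2 - 36*m + 23)/(9*m^6 - 36*m^5 + 96*m^4 - 114*m^3 + 88*m^2 + 20*m + 1)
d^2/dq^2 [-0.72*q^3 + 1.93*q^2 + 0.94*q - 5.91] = 3.86 - 4.32*q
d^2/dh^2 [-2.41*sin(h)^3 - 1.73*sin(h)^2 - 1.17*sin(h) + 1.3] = 2.9775*sin(h) - 5.4225*sin(3*h) - 3.46*cos(2*h)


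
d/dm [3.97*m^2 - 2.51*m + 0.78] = 7.94*m - 2.51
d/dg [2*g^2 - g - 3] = 4*g - 1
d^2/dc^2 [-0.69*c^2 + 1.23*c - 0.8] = -1.38000000000000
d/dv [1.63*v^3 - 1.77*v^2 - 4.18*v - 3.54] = 4.89*v^2 - 3.54*v - 4.18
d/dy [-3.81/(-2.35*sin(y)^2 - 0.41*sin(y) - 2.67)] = -(17.907*sin(y) + 1.5621)*cos(y)/(2.35*sin(y)^2 + 0.41*sin(y) + 2.67)^2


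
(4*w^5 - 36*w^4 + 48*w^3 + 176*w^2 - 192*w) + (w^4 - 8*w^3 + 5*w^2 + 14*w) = 4*w^5 - 35*w^4 + 40*w^3 + 181*w^2 - 178*w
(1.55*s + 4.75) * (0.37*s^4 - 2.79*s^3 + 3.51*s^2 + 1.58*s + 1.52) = 0.5735*s^5 - 2.567*s^4 - 7.812*s^3 + 19.1215*s^2 + 9.861*s + 7.22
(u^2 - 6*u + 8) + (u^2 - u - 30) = 2*u^2 - 7*u - 22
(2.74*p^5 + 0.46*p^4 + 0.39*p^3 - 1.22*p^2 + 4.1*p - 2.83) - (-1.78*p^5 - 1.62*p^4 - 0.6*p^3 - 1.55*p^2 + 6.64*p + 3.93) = 4.52*p^5 + 2.08*p^4 + 0.99*p^3 + 0.33*p^2 - 2.54*p - 6.76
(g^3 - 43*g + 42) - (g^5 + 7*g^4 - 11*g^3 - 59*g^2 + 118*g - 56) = -g^5 - 7*g^4 + 12*g^3 + 59*g^2 - 161*g + 98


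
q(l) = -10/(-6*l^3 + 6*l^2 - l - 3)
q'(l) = -10*(18*l^2 - 12*l + 1)/(-6*l^3 + 6*l^2 - l - 3)^2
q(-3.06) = -0.04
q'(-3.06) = -0.04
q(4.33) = 0.03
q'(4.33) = -0.02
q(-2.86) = -0.05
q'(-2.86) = -0.05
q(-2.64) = -0.07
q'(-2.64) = -0.07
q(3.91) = 0.04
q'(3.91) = -0.03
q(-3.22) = -0.04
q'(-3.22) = -0.03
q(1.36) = 1.20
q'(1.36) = -2.57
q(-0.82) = -1.94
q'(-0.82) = -8.61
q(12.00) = 0.00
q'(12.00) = 0.00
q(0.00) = 3.33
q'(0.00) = -1.11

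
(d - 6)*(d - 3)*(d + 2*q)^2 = d^4 + 4*d^3*q - 9*d^3 + 4*d^2*q^2 - 36*d^2*q + 18*d^2 - 36*d*q^2 + 72*d*q + 72*q^2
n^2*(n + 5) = n^3 + 5*n^2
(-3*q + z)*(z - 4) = -3*q*z + 12*q + z^2 - 4*z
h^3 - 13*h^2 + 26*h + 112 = (h - 8)*(h - 7)*(h + 2)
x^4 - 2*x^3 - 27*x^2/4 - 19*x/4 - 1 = (x - 4)*(x + 1/2)^2*(x + 1)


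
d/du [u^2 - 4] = 2*u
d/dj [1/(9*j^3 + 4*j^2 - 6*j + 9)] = (-27*j^2 - 8*j + 6)/(9*j^3 + 4*j^2 - 6*j + 9)^2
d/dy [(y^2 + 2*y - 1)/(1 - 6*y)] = 2*(-3*y^2 + y - 2)/(36*y^2 - 12*y + 1)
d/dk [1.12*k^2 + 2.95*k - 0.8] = 2.24*k + 2.95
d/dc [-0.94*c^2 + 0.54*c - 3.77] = 0.54 - 1.88*c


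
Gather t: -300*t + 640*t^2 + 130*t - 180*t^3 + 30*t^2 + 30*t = -180*t^3 + 670*t^2 - 140*t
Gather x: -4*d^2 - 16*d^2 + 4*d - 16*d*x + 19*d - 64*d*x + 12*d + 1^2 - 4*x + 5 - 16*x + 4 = -20*d^2 + 35*d + x*(-80*d - 20) + 10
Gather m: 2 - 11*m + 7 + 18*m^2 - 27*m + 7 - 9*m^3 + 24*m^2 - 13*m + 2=-9*m^3 + 42*m^2 - 51*m + 18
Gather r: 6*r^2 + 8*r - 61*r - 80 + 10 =6*r^2 - 53*r - 70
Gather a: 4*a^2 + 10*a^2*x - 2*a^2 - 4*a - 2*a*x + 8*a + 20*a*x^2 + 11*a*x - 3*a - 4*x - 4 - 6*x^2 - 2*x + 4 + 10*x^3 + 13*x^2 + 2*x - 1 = a^2*(10*x + 2) + a*(20*x^2 + 9*x + 1) + 10*x^3 + 7*x^2 - 4*x - 1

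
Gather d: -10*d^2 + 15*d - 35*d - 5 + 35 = -10*d^2 - 20*d + 30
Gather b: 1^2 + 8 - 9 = 0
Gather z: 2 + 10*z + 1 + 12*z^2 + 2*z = 12*z^2 + 12*z + 3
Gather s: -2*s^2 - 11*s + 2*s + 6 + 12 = -2*s^2 - 9*s + 18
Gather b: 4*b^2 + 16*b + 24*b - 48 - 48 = 4*b^2 + 40*b - 96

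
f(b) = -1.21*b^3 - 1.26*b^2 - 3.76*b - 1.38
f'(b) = -3.63*b^2 - 2.52*b - 3.76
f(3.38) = -75.21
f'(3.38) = -53.75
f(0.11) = -1.81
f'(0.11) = -4.08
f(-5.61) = 193.69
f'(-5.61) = -103.87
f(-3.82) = 62.05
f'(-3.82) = -47.10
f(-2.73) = 24.11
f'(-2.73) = -23.93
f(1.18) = -9.56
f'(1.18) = -11.79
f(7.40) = -588.52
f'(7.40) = -221.19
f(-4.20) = 81.83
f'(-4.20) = -57.21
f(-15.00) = 3855.27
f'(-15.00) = -782.71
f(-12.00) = 1953.18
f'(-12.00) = -496.24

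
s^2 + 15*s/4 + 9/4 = (s + 3/4)*(s + 3)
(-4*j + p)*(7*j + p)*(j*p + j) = -28*j^3*p - 28*j^3 + 3*j^2*p^2 + 3*j^2*p + j*p^3 + j*p^2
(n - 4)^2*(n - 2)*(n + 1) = n^4 - 9*n^3 + 22*n^2 - 32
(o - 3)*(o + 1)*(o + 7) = o^3 + 5*o^2 - 17*o - 21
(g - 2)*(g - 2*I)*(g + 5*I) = g^3 - 2*g^2 + 3*I*g^2 + 10*g - 6*I*g - 20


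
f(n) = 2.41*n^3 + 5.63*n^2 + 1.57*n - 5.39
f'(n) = 7.23*n^2 + 11.26*n + 1.57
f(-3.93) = -70.89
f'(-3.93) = 68.98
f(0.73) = -0.31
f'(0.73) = 13.64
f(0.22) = -4.75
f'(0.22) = 4.40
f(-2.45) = -10.88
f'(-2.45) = 17.38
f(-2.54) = -12.55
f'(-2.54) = 19.61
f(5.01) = 446.85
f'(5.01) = 239.46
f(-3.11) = -28.31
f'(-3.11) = 36.48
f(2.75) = 91.62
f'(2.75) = 87.21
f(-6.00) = -332.69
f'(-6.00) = 194.29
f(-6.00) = -332.69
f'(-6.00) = 194.29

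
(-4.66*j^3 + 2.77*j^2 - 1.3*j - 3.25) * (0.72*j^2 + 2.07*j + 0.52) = -3.3552*j^5 - 7.6518*j^4 + 2.3747*j^3 - 3.5906*j^2 - 7.4035*j - 1.69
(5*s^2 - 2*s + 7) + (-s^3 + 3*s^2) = -s^3 + 8*s^2 - 2*s + 7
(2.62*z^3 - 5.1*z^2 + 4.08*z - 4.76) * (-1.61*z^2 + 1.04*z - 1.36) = -4.2182*z^5 + 10.9358*z^4 - 15.436*z^3 + 18.8428*z^2 - 10.4992*z + 6.4736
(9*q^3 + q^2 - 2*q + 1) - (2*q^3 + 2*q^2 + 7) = 7*q^3 - q^2 - 2*q - 6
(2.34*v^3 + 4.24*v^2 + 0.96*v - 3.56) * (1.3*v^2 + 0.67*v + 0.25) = 3.042*v^5 + 7.0798*v^4 + 4.6738*v^3 - 2.9248*v^2 - 2.1452*v - 0.89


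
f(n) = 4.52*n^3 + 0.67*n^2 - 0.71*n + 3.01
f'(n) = 13.56*n^2 + 1.34*n - 0.71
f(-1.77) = -18.70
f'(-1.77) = 39.40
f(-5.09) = -572.08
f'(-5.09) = 343.78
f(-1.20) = -2.98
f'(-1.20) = 17.21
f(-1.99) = -28.54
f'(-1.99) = 50.32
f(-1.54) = -10.82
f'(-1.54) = 29.39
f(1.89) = 34.58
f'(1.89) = 50.26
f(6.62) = 1339.00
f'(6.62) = 602.42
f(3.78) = 254.03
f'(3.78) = 198.11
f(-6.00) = -944.93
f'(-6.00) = 479.41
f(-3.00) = -110.87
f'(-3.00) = 117.31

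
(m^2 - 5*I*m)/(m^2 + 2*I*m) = (m - 5*I)/(m + 2*I)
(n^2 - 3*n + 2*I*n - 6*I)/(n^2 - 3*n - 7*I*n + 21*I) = (n + 2*I)/(n - 7*I)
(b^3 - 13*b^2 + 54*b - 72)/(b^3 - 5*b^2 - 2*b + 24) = (b - 6)/(b + 2)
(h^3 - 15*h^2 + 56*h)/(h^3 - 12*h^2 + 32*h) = (h - 7)/(h - 4)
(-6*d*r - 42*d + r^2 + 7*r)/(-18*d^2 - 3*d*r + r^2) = (r + 7)/(3*d + r)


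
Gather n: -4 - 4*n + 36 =32 - 4*n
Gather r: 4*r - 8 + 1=4*r - 7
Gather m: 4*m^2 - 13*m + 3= 4*m^2 - 13*m + 3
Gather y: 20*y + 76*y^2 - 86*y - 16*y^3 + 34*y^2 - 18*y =-16*y^3 + 110*y^2 - 84*y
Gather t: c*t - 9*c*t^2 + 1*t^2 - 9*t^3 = c*t - 9*t^3 + t^2*(1 - 9*c)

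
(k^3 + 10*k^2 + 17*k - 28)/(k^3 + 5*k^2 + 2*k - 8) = (k + 7)/(k + 2)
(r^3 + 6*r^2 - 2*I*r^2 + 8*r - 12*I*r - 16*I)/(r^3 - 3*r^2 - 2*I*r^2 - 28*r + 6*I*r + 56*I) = (r + 2)/(r - 7)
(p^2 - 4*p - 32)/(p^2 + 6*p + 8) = (p - 8)/(p + 2)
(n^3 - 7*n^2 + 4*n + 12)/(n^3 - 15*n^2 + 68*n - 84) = (n + 1)/(n - 7)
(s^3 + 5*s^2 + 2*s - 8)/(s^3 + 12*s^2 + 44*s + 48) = (s - 1)/(s + 6)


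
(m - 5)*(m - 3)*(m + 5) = m^3 - 3*m^2 - 25*m + 75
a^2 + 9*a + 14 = (a + 2)*(a + 7)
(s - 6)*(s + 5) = s^2 - s - 30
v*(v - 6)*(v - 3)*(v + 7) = v^4 - 2*v^3 - 45*v^2 + 126*v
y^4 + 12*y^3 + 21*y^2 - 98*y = y*(y - 2)*(y + 7)^2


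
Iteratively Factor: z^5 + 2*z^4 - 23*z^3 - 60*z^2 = (z + 3)*(z^4 - z^3 - 20*z^2) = z*(z + 3)*(z^3 - z^2 - 20*z) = z*(z + 3)*(z + 4)*(z^2 - 5*z) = z^2*(z + 3)*(z + 4)*(z - 5)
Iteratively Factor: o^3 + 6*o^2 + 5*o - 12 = (o - 1)*(o^2 + 7*o + 12) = (o - 1)*(o + 3)*(o + 4)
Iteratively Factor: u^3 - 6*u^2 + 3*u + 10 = (u + 1)*(u^2 - 7*u + 10) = (u - 5)*(u + 1)*(u - 2)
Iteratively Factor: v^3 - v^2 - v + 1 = (v + 1)*(v^2 - 2*v + 1) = (v - 1)*(v + 1)*(v - 1)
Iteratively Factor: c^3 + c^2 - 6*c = (c)*(c^2 + c - 6) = c*(c - 2)*(c + 3)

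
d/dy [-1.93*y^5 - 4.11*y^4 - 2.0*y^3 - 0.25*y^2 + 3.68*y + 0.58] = -9.65*y^4 - 16.44*y^3 - 6.0*y^2 - 0.5*y + 3.68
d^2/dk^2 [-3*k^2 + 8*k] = -6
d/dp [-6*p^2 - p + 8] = -12*p - 1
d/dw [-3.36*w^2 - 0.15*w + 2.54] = -6.72*w - 0.15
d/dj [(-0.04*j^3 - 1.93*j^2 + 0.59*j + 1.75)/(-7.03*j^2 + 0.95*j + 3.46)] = (0.2812*j^4 - 0.0760000000000005*j^3 + 1.899*j^2 + 11.2494*j + 0.3789)/(49.4209*j^4 - 13.357*j^3 - 47.7451*j^2 + 6.574*j + 11.9716)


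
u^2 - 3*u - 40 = (u - 8)*(u + 5)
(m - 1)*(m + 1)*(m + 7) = m^3 + 7*m^2 - m - 7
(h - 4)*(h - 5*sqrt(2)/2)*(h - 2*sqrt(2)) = h^3 - 9*sqrt(2)*h^2/2 - 4*h^2 + 10*h + 18*sqrt(2)*h - 40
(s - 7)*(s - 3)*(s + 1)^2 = s^4 - 8*s^3 + 2*s^2 + 32*s + 21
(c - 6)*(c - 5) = c^2 - 11*c + 30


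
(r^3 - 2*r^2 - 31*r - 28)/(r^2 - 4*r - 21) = (r^2 + 5*r + 4)/(r + 3)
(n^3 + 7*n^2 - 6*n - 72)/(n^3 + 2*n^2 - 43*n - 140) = (n^2 + 3*n - 18)/(n^2 - 2*n - 35)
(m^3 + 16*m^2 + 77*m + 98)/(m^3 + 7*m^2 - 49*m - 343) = (m + 2)/(m - 7)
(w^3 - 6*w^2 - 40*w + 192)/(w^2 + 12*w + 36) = (w^2 - 12*w + 32)/(w + 6)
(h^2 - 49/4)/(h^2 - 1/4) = (4*h^2 - 49)/(4*h^2 - 1)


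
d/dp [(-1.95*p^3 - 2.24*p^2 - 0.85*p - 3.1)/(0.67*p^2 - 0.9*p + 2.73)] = (-1.3065*p^4 + 3.51*p^3 - 13.385*p^2 - 8.0764*p - 5.1105)/(0.4489*p^4 - 1.206*p^3 + 4.4682*p^2 - 4.914*p + 7.4529)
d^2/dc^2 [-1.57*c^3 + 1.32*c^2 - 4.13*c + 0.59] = 2.64 - 9.42*c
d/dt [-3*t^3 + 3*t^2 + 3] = 3*t*(2 - 3*t)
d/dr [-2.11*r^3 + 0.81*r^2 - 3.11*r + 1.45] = -6.33*r^2 + 1.62*r - 3.11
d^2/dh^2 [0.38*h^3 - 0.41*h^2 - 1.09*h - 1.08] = 2.28*h - 0.82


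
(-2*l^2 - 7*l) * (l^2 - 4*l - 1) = -2*l^4 + l^3 + 30*l^2 + 7*l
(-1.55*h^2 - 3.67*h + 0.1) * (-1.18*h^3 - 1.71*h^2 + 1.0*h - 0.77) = 1.829*h^5 + 6.9811*h^4 + 4.6077*h^3 - 2.6475*h^2 + 2.9259*h - 0.077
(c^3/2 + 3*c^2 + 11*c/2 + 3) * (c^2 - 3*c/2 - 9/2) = c^5/2 + 9*c^4/4 - 5*c^3/4 - 75*c^2/4 - 117*c/4 - 27/2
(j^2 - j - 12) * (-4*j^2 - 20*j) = -4*j^4 - 16*j^3 + 68*j^2 + 240*j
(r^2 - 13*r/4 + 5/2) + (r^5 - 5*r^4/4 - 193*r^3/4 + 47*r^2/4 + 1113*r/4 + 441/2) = r^5 - 5*r^4/4 - 193*r^3/4 + 51*r^2/4 + 275*r + 223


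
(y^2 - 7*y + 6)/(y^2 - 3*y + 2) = (y - 6)/(y - 2)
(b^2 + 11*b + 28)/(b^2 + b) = (b^2 + 11*b + 28)/(b*(b + 1))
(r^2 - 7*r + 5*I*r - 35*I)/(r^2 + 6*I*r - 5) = (r - 7)/(r + I)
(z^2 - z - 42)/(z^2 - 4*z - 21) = (z + 6)/(z + 3)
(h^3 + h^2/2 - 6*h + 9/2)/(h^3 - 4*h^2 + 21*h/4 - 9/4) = 2*(h + 3)/(2*h - 3)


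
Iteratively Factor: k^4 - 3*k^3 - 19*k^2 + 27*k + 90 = (k - 3)*(k^3 - 19*k - 30) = (k - 5)*(k - 3)*(k^2 + 5*k + 6) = (k - 5)*(k - 3)*(k + 2)*(k + 3)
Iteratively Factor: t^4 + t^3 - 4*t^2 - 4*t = (t - 2)*(t^3 + 3*t^2 + 2*t) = (t - 2)*(t + 2)*(t^2 + t) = t*(t - 2)*(t + 2)*(t + 1)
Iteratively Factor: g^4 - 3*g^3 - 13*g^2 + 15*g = (g + 3)*(g^3 - 6*g^2 + 5*g) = (g - 1)*(g + 3)*(g^2 - 5*g) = g*(g - 1)*(g + 3)*(g - 5)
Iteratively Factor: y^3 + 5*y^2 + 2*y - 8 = (y + 2)*(y^2 + 3*y - 4) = (y - 1)*(y + 2)*(y + 4)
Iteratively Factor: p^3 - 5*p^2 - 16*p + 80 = (p - 4)*(p^2 - p - 20) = (p - 5)*(p - 4)*(p + 4)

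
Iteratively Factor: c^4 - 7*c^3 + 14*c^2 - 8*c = (c - 1)*(c^3 - 6*c^2 + 8*c) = c*(c - 1)*(c^2 - 6*c + 8) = c*(c - 2)*(c - 1)*(c - 4)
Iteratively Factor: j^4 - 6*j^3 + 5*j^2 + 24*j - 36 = (j - 2)*(j^3 - 4*j^2 - 3*j + 18) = (j - 3)*(j - 2)*(j^2 - j - 6) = (j - 3)^2*(j - 2)*(j + 2)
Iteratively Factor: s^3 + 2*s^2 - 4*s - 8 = (s + 2)*(s^2 - 4) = (s - 2)*(s + 2)*(s + 2)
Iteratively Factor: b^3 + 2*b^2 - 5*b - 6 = (b + 1)*(b^2 + b - 6) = (b - 2)*(b + 1)*(b + 3)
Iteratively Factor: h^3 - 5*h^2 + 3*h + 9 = (h - 3)*(h^2 - 2*h - 3) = (h - 3)^2*(h + 1)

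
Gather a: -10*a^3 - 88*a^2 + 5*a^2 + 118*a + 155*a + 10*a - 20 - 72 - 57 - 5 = -10*a^3 - 83*a^2 + 283*a - 154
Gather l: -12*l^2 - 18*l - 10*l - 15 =-12*l^2 - 28*l - 15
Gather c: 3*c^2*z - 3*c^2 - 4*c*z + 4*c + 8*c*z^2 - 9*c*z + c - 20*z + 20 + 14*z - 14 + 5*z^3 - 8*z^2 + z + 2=c^2*(3*z - 3) + c*(8*z^2 - 13*z + 5) + 5*z^3 - 8*z^2 - 5*z + 8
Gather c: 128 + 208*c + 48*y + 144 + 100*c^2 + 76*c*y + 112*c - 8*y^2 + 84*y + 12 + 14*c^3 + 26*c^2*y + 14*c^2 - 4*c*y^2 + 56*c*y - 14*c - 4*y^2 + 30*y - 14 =14*c^3 + c^2*(26*y + 114) + c*(-4*y^2 + 132*y + 306) - 12*y^2 + 162*y + 270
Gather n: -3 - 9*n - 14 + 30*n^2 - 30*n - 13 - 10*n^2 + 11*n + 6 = 20*n^2 - 28*n - 24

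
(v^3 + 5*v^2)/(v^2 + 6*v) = v*(v + 5)/(v + 6)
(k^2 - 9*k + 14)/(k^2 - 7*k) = (k - 2)/k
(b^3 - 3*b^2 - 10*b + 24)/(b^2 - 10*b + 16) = (b^2 - b - 12)/(b - 8)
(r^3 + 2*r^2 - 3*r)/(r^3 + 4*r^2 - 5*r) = (r + 3)/(r + 5)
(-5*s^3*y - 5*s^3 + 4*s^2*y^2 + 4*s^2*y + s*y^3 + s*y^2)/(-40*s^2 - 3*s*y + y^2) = s*(-s*y - s + y^2 + y)/(-8*s + y)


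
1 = 1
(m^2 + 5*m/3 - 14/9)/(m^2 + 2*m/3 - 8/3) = (9*m^2 + 15*m - 14)/(3*(3*m^2 + 2*m - 8))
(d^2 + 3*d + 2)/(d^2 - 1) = (d + 2)/(d - 1)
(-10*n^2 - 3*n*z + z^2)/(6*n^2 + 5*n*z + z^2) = (-5*n + z)/(3*n + z)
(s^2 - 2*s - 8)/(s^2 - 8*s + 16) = (s + 2)/(s - 4)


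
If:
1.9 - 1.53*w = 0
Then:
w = 1.24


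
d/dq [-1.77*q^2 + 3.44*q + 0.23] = 3.44 - 3.54*q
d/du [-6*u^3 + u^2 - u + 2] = -18*u^2 + 2*u - 1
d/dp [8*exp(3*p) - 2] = 24*exp(3*p)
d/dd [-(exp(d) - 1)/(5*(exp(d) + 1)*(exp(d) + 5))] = (exp(2*d) - 2*exp(d) - 11)*exp(d)/(5*(exp(4*d) + 12*exp(3*d) + 46*exp(2*d) + 60*exp(d) + 25))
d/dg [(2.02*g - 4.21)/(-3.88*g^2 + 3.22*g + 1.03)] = (7.8376*g^2 - 32.6696*g + 15.6368)/(15.0544*g^4 - 24.9872*g^3 + 2.3756*g^2 + 6.6332*g + 1.0609)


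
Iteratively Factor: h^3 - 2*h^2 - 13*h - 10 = (h + 1)*(h^2 - 3*h - 10) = (h + 1)*(h + 2)*(h - 5)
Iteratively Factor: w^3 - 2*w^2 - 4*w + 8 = (w + 2)*(w^2 - 4*w + 4) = (w - 2)*(w + 2)*(w - 2)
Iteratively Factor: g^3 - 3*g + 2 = (g - 1)*(g^2 + g - 2) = (g - 1)^2*(g + 2)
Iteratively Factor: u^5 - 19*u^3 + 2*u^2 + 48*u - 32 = (u + 2)*(u^4 - 2*u^3 - 15*u^2 + 32*u - 16) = (u - 4)*(u + 2)*(u^3 + 2*u^2 - 7*u + 4) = (u - 4)*(u + 2)*(u + 4)*(u^2 - 2*u + 1) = (u - 4)*(u - 1)*(u + 2)*(u + 4)*(u - 1)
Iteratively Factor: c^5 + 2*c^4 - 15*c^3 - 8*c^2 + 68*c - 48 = (c + 4)*(c^4 - 2*c^3 - 7*c^2 + 20*c - 12) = (c - 1)*(c + 4)*(c^3 - c^2 - 8*c + 12) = (c - 2)*(c - 1)*(c + 4)*(c^2 + c - 6) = (c - 2)*(c - 1)*(c + 3)*(c + 4)*(c - 2)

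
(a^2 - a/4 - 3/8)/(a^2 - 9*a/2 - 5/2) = (a - 3/4)/(a - 5)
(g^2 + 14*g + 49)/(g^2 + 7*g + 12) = (g^2 + 14*g + 49)/(g^2 + 7*g + 12)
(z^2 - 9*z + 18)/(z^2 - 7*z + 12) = (z - 6)/(z - 4)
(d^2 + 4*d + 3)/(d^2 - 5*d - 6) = (d + 3)/(d - 6)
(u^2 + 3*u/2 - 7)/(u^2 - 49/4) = 2*(u - 2)/(2*u - 7)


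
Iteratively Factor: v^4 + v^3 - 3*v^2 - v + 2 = (v + 1)*(v^3 - 3*v + 2) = (v - 1)*(v + 1)*(v^2 + v - 2) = (v - 1)*(v + 1)*(v + 2)*(v - 1)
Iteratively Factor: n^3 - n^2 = (n - 1)*(n^2) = n*(n - 1)*(n)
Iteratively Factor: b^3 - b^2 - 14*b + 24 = (b - 2)*(b^2 + b - 12) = (b - 3)*(b - 2)*(b + 4)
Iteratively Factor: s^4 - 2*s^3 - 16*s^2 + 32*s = (s)*(s^3 - 2*s^2 - 16*s + 32) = s*(s - 2)*(s^2 - 16) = s*(s - 2)*(s + 4)*(s - 4)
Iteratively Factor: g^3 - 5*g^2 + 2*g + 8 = (g - 2)*(g^2 - 3*g - 4) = (g - 2)*(g + 1)*(g - 4)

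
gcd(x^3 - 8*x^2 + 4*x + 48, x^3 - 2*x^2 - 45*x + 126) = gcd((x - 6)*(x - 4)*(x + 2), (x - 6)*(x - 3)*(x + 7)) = x - 6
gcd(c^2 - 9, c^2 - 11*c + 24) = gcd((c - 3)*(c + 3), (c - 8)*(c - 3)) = c - 3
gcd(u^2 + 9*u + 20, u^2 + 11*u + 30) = u + 5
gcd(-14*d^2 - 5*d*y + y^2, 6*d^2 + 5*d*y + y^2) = 2*d + y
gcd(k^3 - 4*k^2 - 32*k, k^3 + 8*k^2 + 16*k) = k^2 + 4*k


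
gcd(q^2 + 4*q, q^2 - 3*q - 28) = q + 4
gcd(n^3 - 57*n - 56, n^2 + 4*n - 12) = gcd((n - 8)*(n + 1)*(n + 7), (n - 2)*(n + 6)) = 1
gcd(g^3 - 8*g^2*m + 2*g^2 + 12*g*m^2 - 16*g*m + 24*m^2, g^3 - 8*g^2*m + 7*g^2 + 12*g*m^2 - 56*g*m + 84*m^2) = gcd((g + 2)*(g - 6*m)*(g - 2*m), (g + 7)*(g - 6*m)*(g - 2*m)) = g^2 - 8*g*m + 12*m^2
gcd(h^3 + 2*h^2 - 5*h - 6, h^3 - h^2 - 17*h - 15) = h^2 + 4*h + 3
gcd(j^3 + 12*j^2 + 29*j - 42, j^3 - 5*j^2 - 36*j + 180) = j + 6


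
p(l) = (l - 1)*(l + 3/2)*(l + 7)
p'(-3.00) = -16.00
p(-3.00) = 24.00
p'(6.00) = 200.00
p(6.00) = 487.50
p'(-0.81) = -8.18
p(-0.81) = -7.73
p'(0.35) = 7.62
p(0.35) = -8.84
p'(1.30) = 26.57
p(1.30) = 6.97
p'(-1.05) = -10.44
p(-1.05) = -5.49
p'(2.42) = 55.87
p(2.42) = 52.44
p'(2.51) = 58.55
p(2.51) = 57.58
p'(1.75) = 37.44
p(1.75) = 21.33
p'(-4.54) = -4.27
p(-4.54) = 41.43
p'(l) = (l - 1)*(l + 3/2) + (l - 1)*(l + 7) + (l + 3/2)*(l + 7) = 3*l^2 + 15*l + 2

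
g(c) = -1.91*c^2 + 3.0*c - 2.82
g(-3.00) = -29.01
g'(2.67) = -7.20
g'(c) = 3.0 - 3.82*c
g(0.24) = -2.21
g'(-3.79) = 17.48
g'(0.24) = 2.08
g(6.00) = -53.58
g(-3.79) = -41.63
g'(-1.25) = 7.78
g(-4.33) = -51.62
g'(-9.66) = 39.90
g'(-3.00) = 14.46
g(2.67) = -8.43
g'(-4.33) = 19.54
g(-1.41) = -10.85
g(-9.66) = -210.03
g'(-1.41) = 8.39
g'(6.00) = -19.92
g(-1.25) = -9.55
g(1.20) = -1.97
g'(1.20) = -1.58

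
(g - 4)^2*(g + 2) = g^3 - 6*g^2 + 32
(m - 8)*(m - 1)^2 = m^3 - 10*m^2 + 17*m - 8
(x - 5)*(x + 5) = x^2 - 25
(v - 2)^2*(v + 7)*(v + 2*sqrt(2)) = v^4 + 2*sqrt(2)*v^3 + 3*v^3 - 24*v^2 + 6*sqrt(2)*v^2 - 48*sqrt(2)*v + 28*v + 56*sqrt(2)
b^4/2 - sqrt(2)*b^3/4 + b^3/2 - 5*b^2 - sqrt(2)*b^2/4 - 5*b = b*(b/2 + 1/2)*(b - 5*sqrt(2)/2)*(b + 2*sqrt(2))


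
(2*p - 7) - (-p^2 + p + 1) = p^2 + p - 8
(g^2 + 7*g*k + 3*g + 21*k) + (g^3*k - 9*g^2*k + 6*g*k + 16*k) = g^3*k - 9*g^2*k + g^2 + 13*g*k + 3*g + 37*k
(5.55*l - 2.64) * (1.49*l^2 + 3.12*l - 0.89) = 8.2695*l^3 + 13.3824*l^2 - 13.1763*l + 2.3496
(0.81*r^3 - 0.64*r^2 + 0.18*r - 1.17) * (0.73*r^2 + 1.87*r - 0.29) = 0.5913*r^5 + 1.0475*r^4 - 1.3003*r^3 - 0.3319*r^2 - 2.2401*r + 0.3393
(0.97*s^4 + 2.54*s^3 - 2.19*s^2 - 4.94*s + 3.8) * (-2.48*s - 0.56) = -2.4056*s^5 - 6.8424*s^4 + 4.0088*s^3 + 13.4776*s^2 - 6.6576*s - 2.128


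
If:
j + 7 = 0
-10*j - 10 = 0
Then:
No Solution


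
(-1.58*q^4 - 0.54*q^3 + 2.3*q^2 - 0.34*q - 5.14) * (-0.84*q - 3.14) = 1.3272*q^5 + 5.4148*q^4 - 0.236399999999999*q^3 - 6.9364*q^2 + 5.3852*q + 16.1396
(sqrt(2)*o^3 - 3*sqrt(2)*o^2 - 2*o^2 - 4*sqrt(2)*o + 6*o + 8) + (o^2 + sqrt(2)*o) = sqrt(2)*o^3 - 3*sqrt(2)*o^2 - o^2 - 3*sqrt(2)*o + 6*o + 8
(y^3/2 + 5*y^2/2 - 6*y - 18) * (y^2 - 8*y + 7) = y^5/2 - 3*y^4/2 - 45*y^3/2 + 95*y^2/2 + 102*y - 126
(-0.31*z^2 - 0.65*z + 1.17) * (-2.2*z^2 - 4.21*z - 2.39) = 0.682*z^4 + 2.7351*z^3 + 0.9034*z^2 - 3.3722*z - 2.7963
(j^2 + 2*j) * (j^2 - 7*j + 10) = j^4 - 5*j^3 - 4*j^2 + 20*j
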